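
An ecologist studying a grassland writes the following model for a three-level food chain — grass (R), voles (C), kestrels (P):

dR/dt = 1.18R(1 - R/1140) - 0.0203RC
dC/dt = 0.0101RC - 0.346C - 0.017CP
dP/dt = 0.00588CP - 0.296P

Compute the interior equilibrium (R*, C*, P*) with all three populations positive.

R* ≈ 153, C* ≈ 50.3, P* ≈ 70.4

From dP/dt = 0: 0.00588C* = 0.296, so C* = 50.3.
From dR/dt = 0: 1.18(1 - R*/1140) = 0.0203·50.3, giving R* = 1140·(1 - 0.866) = 153.
From dC/dt = 0: 0.0101·153 - 0.346 = 0.017P*, so P* = 1.2/0.017 = 70.4.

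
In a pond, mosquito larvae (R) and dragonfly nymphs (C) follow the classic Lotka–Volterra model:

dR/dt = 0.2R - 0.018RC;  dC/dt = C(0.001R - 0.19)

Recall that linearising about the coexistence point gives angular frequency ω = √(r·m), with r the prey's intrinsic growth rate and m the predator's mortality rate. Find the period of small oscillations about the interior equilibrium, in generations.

T ≈ 32.2 generations

Here r = 0.2 and m = 0.19, so r·m = 0.038.
ω = √0.038 = 0.195 per generation, hence T = 2π/ω ≈ 32.2 generations.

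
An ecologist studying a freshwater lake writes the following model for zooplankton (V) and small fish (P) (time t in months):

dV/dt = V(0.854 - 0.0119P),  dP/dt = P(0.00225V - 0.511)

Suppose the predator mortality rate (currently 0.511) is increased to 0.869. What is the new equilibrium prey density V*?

At the interior fixed point, setting dP/dt = 0 with P > 0 fixes V* = (predator death rate)/(VP coefficient) — independent of the other coefficients.
With the change, V* = 0.869/0.00225 = 386; it rises from 227.

V* ≈ 386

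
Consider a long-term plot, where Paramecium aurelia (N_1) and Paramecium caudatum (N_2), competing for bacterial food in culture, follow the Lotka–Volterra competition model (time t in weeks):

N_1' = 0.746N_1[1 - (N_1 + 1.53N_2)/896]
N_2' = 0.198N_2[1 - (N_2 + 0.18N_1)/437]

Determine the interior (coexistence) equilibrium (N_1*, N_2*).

N_1* ≈ 314, N_2* ≈ 381

Setting both brackets to zero gives the nullclines N_1 + 1.53N_2 = 896 and 0.18N_1 + N_2 = 437.
Substituting N_2 = 437 - 0.18N_1 into the first: N_1(1 - 1.53·0.18) = 896 - 1.53·437.
So N_1* = 227/0.725 = 314, and then N_2* = 437 - 0.18·314 = 381.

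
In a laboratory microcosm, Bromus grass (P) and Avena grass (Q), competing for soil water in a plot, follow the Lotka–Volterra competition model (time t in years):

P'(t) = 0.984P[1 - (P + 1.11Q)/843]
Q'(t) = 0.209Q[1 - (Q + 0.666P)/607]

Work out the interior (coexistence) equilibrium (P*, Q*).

P* ≈ 649, Q* ≈ 175

Setting both brackets to zero gives the nullclines P + 1.11Q = 843 and 0.666P + Q = 607.
Substituting Q = 607 - 0.666P into the first: P(1 - 1.11·0.666) = 843 - 1.11·607.
So P* = 169/0.261 = 649, and then Q* = 607 - 0.666·649 = 175.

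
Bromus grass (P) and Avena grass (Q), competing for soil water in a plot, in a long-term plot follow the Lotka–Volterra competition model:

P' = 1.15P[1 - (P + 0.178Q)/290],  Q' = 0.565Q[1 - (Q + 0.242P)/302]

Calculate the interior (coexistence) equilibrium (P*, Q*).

P* ≈ 247, Q* ≈ 242

Setting both brackets to zero gives the nullclines P + 0.178Q = 290 and 0.242P + Q = 302.
Substituting Q = 302 - 0.242P into the first: P(1 - 0.178·0.242) = 290 - 0.178·302.
So P* = 236/0.957 = 247, and then Q* = 302 - 0.242·247 = 242.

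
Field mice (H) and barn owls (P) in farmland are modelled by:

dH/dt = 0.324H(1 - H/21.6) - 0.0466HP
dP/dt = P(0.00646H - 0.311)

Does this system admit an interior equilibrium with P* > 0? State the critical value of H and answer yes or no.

Threshold H = 48.1; K < 48.1, so no, the predator goes extinct.

The predator equation gives dP/dt > 0 only when H > 0.311/0.00646 = 48.1.
Without the predator, H → K = 21.6. Since 21.6 < 48.1, the predator cannot invade.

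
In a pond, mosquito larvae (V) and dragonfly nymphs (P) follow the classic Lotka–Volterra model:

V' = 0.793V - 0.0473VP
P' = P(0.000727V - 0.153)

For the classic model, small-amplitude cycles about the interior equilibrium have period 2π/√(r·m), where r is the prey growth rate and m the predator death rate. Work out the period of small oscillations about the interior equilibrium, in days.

Here r = 0.793 and m = 0.153, so r·m = 0.121.
ω = √0.121 = 0.348 per day, hence T = 2π/ω ≈ 18 days.

T ≈ 18 days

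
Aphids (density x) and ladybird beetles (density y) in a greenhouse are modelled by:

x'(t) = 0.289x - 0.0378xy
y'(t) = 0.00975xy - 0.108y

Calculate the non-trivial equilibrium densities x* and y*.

Set dy/dt = 0 with y > 0: 0.00975x - 0.108 = 0, so x* = 0.108/0.00975 = 11.1.
Set dx/dt = 0 with x > 0: 0.289 - 0.0378y = 0, so y* = 0.289/0.0378 = 7.65.

x* ≈ 11.1, y* ≈ 7.65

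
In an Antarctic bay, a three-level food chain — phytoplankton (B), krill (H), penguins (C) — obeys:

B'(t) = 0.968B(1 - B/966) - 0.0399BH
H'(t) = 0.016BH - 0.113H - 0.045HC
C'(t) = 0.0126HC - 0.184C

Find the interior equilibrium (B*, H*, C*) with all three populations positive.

B* ≈ 385, H* ≈ 14.6, C* ≈ 134

From dC/dt = 0: 0.0126H* = 0.184, so H* = 14.6.
From dB/dt = 0: 0.968(1 - B*/966) = 0.0399·14.6, giving B* = 966·(1 - 0.602) = 385.
From dH/dt = 0: 0.016·385 - 0.113 = 0.045C*, so C* = 6.04/0.045 = 134.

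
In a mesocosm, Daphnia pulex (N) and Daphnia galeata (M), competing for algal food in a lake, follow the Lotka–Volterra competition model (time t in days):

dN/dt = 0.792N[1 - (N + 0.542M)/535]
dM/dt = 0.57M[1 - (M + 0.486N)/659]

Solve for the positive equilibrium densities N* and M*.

Setting both brackets to zero gives the nullclines N + 0.542M = 535 and 0.486N + M = 659.
Substituting M = 659 - 0.486N into the first: N(1 - 0.542·0.486) = 535 - 0.542·659.
So N* = 178/0.737 = 241, and then M* = 659 - 0.486·241 = 542.

N* ≈ 241, M* ≈ 542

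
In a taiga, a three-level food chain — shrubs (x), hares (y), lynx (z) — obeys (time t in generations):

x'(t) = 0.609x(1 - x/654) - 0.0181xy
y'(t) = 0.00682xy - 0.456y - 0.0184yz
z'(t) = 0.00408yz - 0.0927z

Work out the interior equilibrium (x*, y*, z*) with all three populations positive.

x* ≈ 212, y* ≈ 22.7, z* ≈ 53.9

From dz/dt = 0: 0.00408y* = 0.0927, so y* = 22.7.
From dx/dt = 0: 0.609(1 - x*/654) = 0.0181·22.7, giving x* = 654·(1 - 0.675) = 212.
From dy/dt = 0: 0.00682·212 - 0.456 = 0.0184z*, so z* = 0.992/0.0184 = 53.9.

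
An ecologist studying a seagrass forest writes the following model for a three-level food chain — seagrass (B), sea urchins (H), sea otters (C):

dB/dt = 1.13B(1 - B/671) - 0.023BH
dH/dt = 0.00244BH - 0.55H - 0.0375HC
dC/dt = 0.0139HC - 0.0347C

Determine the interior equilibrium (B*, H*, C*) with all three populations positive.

From dC/dt = 0: 0.0139H* = 0.0347, so H* = 2.5.
From dB/dt = 0: 1.13(1 - B*/671) = 0.023·2.5, giving B* = 671·(1 - 0.0508) = 637.
From dH/dt = 0: 0.00244·637 - 0.55 = 0.0375C*, so C* = 1/0.0375 = 26.8.

B* ≈ 637, H* ≈ 2.5, C* ≈ 26.8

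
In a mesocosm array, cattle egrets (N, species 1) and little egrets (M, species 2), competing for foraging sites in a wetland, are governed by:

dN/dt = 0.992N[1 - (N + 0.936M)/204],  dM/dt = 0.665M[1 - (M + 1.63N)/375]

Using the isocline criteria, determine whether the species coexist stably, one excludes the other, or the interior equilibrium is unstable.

Compare the nullcline intercepts: K1/α12 = 204/0.936 = 218 < K2 = 375; K2/α21 = 375/1.63 = 230 > K1 = 204.
Since the inequalities point opposite ways, species 2 can invade but species 1 cannot.

species 2 excludes species 1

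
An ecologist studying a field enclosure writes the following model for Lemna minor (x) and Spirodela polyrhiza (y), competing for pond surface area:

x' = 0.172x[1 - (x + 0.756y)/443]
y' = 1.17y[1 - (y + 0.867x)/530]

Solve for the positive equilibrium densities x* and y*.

Setting both brackets to zero gives the nullclines x + 0.756y = 443 and 0.867x + y = 530.
Substituting y = 530 - 0.867x into the first: x(1 - 0.756·0.867) = 443 - 0.756·530.
So x* = 42.3/0.345 = 123, and then y* = 530 - 0.867·123 = 424.

x* ≈ 123, y* ≈ 424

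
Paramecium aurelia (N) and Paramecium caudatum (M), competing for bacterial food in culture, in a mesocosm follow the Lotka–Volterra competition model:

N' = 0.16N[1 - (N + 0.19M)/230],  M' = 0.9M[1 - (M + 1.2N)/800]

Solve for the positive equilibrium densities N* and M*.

Setting both brackets to zero gives the nullclines N + 0.19M = 230 and 1.2N + M = 800.
Substituting M = 800 - 1.2N into the first: N(1 - 0.19·1.2) = 230 - 0.19·800.
So N* = 78/0.772 = 101, and then M* = 800 - 1.2·101 = 679.

N* ≈ 101, M* ≈ 679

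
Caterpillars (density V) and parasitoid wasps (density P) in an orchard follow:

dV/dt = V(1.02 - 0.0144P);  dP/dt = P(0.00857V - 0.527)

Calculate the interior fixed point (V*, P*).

V* ≈ 61.5, P* ≈ 70.8

Set dP/dt = 0 with P > 0: 0.00857V - 0.527 = 0, so V* = 0.527/0.00857 = 61.5.
Set dV/dt = 0 with V > 0: 1.02 - 0.0144P = 0, so P* = 1.02/0.0144 = 70.8.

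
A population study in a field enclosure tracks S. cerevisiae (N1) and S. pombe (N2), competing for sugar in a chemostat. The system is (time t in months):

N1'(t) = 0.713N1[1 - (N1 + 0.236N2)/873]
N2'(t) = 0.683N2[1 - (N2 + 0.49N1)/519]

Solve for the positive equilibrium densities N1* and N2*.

Setting both brackets to zero gives the nullclines N1 + 0.236N2 = 873 and 0.49N1 + N2 = 519.
Substituting N2 = 519 - 0.49N1 into the first: N1(1 - 0.236·0.49) = 873 - 0.236·519.
So N1* = 751/0.884 = 849, and then N2* = 519 - 0.49·849 = 103.

N1* ≈ 849, N2* ≈ 103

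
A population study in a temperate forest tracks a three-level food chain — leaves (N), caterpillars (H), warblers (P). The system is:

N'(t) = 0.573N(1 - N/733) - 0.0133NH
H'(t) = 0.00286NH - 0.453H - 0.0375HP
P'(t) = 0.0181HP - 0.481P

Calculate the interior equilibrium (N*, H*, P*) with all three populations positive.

From dP/dt = 0: 0.0181H* = 0.481, so H* = 26.6.
From dN/dt = 0: 0.573(1 - N*/733) = 0.0133·26.6, giving N* = 733·(1 - 0.617) = 281.
From dH/dt = 0: 0.00286·281 - 0.453 = 0.0375P*, so P* = 0.35/0.0375 = 9.34.

N* ≈ 281, H* ≈ 26.6, P* ≈ 9.34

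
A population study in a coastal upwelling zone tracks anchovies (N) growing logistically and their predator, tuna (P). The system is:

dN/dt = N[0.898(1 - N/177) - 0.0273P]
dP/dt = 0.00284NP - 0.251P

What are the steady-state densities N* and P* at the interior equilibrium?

From dP/dt = 0 with P > 0: 0.00284N* = 0.251, so N* = 88.4.
Substitute into dN/dt = 0: 0.898(1 - 88.4/177) = 0.0273P*.
The bracket is 0.501, giving P* = 0.45/0.0273 = 16.5.

N* ≈ 88.4, P* ≈ 16.5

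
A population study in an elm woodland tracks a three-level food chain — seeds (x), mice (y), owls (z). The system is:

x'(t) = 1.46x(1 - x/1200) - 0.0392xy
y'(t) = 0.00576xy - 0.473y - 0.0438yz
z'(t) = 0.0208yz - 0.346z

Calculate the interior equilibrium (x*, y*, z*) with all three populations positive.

x* ≈ 664, y* ≈ 16.6, z* ≈ 76.5

From dz/dt = 0: 0.0208y* = 0.346, so y* = 16.6.
From dx/dt = 0: 1.46(1 - x*/1200) = 0.0392·16.6, giving x* = 1200·(1 - 0.447) = 664.
From dy/dt = 0: 0.00576·664 - 0.473 = 0.0438z*, so z* = 3.35/0.0438 = 76.5.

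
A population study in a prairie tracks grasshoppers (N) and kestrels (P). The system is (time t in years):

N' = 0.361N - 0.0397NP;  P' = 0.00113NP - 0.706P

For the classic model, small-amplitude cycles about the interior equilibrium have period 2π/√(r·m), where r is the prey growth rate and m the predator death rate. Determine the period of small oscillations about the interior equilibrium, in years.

T ≈ 12.4 years

Here r = 0.361 and m = 0.706, so r·m = 0.255.
ω = √0.255 = 0.505 per year, hence T = 2π/ω ≈ 12.4 years.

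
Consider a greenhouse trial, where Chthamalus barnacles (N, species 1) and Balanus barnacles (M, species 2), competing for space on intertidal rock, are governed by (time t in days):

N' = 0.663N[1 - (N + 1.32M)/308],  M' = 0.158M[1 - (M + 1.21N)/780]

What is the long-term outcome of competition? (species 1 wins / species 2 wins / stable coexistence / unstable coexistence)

species 2 excludes species 1

Compare the nullcline intercepts: K1/α12 = 308/1.32 = 233 < K2 = 780; K2/α21 = 780/1.21 = 645 > K1 = 308.
Since the inequalities point opposite ways, species 2 can invade but species 1 cannot.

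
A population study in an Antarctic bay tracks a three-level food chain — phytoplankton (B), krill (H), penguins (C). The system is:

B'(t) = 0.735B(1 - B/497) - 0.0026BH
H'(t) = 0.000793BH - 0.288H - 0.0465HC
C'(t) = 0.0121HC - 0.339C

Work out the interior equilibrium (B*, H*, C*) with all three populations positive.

B* ≈ 448, H* ≈ 28, C* ≈ 1.44

From dC/dt = 0: 0.0121H* = 0.339, so H* = 28.
From dB/dt = 0: 0.735(1 - B*/497) = 0.0026·28, giving B* = 497·(1 - 0.0991) = 448.
From dH/dt = 0: 0.000793·448 - 0.288 = 0.0465C*, so C* = 0.0671/0.0465 = 1.44.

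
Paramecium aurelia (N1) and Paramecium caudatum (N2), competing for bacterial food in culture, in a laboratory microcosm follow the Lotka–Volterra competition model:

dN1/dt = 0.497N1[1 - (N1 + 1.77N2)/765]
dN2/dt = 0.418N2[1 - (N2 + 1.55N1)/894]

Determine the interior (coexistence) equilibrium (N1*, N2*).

N1* ≈ 469, N2* ≈ 167

Setting both brackets to zero gives the nullclines N1 + 1.77N2 = 765 and 1.55N1 + N2 = 894.
Substituting N2 = 894 - 1.55N1 into the first: N1(1 - 1.77·1.55) = 765 - 1.77·894.
So N1* = -817/-1.74 = 469, and then N2* = 894 - 1.55·469 = 167.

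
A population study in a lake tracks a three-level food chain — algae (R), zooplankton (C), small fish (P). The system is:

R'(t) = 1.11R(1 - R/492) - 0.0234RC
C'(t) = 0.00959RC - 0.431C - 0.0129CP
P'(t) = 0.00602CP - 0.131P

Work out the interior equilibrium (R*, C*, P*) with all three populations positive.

From dP/dt = 0: 0.00602C* = 0.131, so C* = 21.8.
From dR/dt = 0: 1.11(1 - R*/492) = 0.0234·21.8, giving R* = 492·(1 - 0.459) = 266.
From dC/dt = 0: 0.00959·266 - 0.431 = 0.0129P*, so P* = 2.12/0.0129 = 165.

R* ≈ 266, C* ≈ 21.8, P* ≈ 165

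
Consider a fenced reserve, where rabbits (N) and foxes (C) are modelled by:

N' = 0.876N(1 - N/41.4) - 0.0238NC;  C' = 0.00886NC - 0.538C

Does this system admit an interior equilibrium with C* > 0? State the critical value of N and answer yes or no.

Threshold N = 60.7; K < 60.7, so no, the predator goes extinct.

The predator equation gives dC/dt > 0 only when N > 0.538/0.00886 = 60.7.
Without the predator, N → K = 41.4. Since 41.4 < 60.7, the predator cannot invade.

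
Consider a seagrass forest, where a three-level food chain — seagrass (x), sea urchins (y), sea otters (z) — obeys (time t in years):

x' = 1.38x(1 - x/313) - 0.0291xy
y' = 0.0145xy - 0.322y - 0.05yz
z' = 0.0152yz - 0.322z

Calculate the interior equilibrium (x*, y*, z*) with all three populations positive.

From dz/dt = 0: 0.0152y* = 0.322, so y* = 21.2.
From dx/dt = 0: 1.38(1 - x*/313) = 0.0291·21.2, giving x* = 313·(1 - 0.447) = 173.
From dy/dt = 0: 0.0145·173 - 0.322 = 0.05z*, so z* = 2.19/0.05 = 43.8.

x* ≈ 173, y* ≈ 21.2, z* ≈ 43.8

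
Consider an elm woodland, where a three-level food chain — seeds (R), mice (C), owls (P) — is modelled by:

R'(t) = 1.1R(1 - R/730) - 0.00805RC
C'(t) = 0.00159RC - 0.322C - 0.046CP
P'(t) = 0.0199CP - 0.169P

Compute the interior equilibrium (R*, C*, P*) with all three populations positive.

From dP/dt = 0: 0.0199C* = 0.169, so C* = 8.49.
From dR/dt = 0: 1.1(1 - R*/730) = 0.00805·8.49, giving R* = 730·(1 - 0.0621) = 685.
From dC/dt = 0: 0.00159·685 - 0.322 = 0.046P*, so P* = 0.767/0.046 = 16.7.

R* ≈ 685, C* ≈ 8.49, P* ≈ 16.7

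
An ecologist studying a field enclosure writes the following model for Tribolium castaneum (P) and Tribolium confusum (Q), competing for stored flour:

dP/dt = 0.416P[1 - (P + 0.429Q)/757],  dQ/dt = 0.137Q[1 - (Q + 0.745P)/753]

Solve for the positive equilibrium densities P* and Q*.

P* ≈ 638, Q* ≈ 278

Setting both brackets to zero gives the nullclines P + 0.429Q = 757 and 0.745P + Q = 753.
Substituting Q = 753 - 0.745P into the first: P(1 - 0.429·0.745) = 757 - 0.429·753.
So P* = 434/0.68 = 638, and then Q* = 753 - 0.745·638 = 278.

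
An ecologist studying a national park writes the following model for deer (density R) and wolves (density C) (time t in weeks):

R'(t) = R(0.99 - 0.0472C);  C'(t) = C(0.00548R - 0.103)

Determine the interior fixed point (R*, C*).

Set dC/dt = 0 with C > 0: 0.00548R - 0.103 = 0, so R* = 0.103/0.00548 = 18.8.
Set dR/dt = 0 with R > 0: 0.99 - 0.0472C = 0, so C* = 0.99/0.0472 = 21.

R* ≈ 18.8, C* ≈ 21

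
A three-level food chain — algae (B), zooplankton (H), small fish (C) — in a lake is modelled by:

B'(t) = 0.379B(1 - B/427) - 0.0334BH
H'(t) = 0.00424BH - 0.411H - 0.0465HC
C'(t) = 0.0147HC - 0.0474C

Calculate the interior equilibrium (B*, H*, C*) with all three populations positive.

From dC/dt = 0: 0.0147H* = 0.0474, so H* = 3.22.
From dB/dt = 0: 0.379(1 - B*/427) = 0.0334·3.22, giving B* = 427·(1 - 0.284) = 306.
From dH/dt = 0: 0.00424·306 - 0.411 = 0.0465C*, so C* = 0.885/0.0465 = 19.

B* ≈ 306, H* ≈ 3.22, C* ≈ 19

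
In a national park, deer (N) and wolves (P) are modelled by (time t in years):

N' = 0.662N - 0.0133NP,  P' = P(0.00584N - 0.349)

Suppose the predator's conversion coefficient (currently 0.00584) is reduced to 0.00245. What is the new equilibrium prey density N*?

N* ≈ 142

At the interior fixed point, setting dP/dt = 0 with P > 0 fixes N* = (predator death rate)/(NP coefficient) — independent of the other coefficients.
With the change, N* = 0.349/0.00245 = 142; it rises from 59.8.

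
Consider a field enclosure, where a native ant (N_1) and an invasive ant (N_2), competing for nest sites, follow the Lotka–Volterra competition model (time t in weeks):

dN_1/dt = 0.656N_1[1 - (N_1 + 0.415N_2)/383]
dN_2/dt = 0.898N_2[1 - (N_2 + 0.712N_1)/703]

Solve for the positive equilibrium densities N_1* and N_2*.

Setting both brackets to zero gives the nullclines N_1 + 0.415N_2 = 383 and 0.712N_1 + N_2 = 703.
Substituting N_2 = 703 - 0.712N_1 into the first: N_1(1 - 0.415·0.712) = 383 - 0.415·703.
So N_1* = 91.3/0.705 = 130, and then N_2* = 703 - 0.712·130 = 611.

N_1* ≈ 130, N_2* ≈ 611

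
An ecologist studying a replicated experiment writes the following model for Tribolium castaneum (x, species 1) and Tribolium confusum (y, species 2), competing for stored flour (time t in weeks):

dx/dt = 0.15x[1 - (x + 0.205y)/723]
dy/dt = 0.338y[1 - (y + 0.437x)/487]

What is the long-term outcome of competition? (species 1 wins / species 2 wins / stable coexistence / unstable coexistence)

Compare the nullcline intercepts: K1/α12 = 723/0.205 = 3530 > K2 = 487; K2/α21 = 487/0.437 = 1110 > K1 = 723.
Since both inequalities hold, each species can invade when rare, so the interior equilibrium is stable.

stable coexistence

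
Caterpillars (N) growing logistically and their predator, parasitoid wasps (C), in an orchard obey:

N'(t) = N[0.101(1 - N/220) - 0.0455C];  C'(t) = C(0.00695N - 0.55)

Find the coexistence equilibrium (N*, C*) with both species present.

From dC/dt = 0 with C > 0: 0.00695N* = 0.55, so N* = 79.1.
Substitute into dN/dt = 0: 0.101(1 - 79.1/220) = 0.0455C*.
The bracket is 0.64, giving C* = 0.0647/0.0455 = 1.42.

N* ≈ 79.1, C* ≈ 1.42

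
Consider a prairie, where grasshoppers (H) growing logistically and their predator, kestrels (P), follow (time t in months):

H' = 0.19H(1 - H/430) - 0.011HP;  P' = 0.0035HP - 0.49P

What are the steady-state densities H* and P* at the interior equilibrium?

From dP/dt = 0 with P > 0: 0.0035H* = 0.49, so H* = 140.
Substitute into dH/dt = 0: 0.19(1 - 140/430) = 0.011P*.
The bracket is 0.674, giving P* = 0.128/0.011 = 11.6.

H* ≈ 140, P* ≈ 11.6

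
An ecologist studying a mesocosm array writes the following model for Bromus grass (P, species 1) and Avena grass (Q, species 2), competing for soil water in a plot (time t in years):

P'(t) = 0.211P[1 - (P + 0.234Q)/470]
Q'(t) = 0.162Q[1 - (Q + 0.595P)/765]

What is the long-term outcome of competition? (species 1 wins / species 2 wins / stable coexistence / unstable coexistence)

stable coexistence

Compare the nullcline intercepts: K1/α12 = 470/0.234 = 2010 > K2 = 765; K2/α21 = 765/0.595 = 1290 > K1 = 470.
Since both inequalities hold, each species can invade when rare, so the interior equilibrium is stable.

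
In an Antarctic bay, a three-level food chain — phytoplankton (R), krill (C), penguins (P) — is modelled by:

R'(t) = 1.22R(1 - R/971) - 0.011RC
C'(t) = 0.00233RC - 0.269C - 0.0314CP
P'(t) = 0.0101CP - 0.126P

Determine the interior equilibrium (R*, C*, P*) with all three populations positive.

From dP/dt = 0: 0.0101C* = 0.126, so C* = 12.5.
From dR/dt = 0: 1.22(1 - R*/971) = 0.011·12.5, giving R* = 971·(1 - 0.112) = 862.
From dC/dt = 0: 0.00233·862 - 0.269 = 0.0314P*, so P* = 1.74/0.0314 = 55.4.

R* ≈ 862, C* ≈ 12.5, P* ≈ 55.4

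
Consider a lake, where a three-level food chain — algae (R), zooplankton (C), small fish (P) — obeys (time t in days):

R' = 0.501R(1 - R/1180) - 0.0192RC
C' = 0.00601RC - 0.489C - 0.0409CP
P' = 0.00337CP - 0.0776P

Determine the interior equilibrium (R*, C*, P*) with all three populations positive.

R* ≈ 139, C* ≈ 23, P* ≈ 8.42

From dP/dt = 0: 0.00337C* = 0.0776, so C* = 23.
From dR/dt = 0: 0.501(1 - R*/1180) = 0.0192·23, giving R* = 1180·(1 - 0.882) = 139.
From dC/dt = 0: 0.00601·139 - 0.489 = 0.0409P*, so P* = 0.345/0.0409 = 8.42.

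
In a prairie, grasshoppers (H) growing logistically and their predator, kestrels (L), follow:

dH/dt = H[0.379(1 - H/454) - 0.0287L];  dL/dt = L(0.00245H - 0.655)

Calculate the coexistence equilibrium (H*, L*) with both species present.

From dL/dt = 0 with L > 0: 0.00245H* = 0.655, so H* = 267.
Substitute into dH/dt = 0: 0.379(1 - 267/454) = 0.0287L*.
The bracket is 0.411, giving L* = 0.156/0.0287 = 5.43.

H* ≈ 267, L* ≈ 5.43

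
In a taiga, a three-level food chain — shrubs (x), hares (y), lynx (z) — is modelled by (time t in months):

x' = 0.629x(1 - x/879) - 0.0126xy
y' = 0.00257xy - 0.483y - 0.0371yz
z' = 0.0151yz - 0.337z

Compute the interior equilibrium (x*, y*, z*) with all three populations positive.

x* ≈ 486, y* ≈ 22.3, z* ≈ 20.6

From dz/dt = 0: 0.0151y* = 0.337, so y* = 22.3.
From dx/dt = 0: 0.629(1 - x*/879) = 0.0126·22.3, giving x* = 879·(1 - 0.447) = 486.
From dy/dt = 0: 0.00257·486 - 0.483 = 0.0371z*, so z* = 0.766/0.0371 = 20.6.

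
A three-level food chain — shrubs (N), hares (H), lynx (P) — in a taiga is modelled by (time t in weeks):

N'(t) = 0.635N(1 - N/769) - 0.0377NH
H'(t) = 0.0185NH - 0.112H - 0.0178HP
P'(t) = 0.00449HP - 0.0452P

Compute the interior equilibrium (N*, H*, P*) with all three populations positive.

N* ≈ 309, H* ≈ 10.1, P* ≈ 315

From dP/dt = 0: 0.00449H* = 0.0452, so H* = 10.1.
From dN/dt = 0: 0.635(1 - N*/769) = 0.0377·10.1, giving N* = 769·(1 - 0.598) = 309.
From dH/dt = 0: 0.0185·309 - 0.112 = 0.0178P*, so P* = 5.61/0.0178 = 315.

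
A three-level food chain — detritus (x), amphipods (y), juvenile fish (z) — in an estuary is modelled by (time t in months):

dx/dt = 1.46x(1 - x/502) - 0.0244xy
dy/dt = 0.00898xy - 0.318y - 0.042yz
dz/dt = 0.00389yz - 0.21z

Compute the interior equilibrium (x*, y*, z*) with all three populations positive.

From dz/dt = 0: 0.00389y* = 0.21, so y* = 54.
From dx/dt = 0: 1.46(1 - x*/502) = 0.0244·54, giving x* = 502·(1 - 0.902) = 49.1.
From dy/dt = 0: 0.00898·49.1 - 0.318 = 0.042z*, so z* = 0.123/0.042 = 2.92.

x* ≈ 49.1, y* ≈ 54, z* ≈ 2.92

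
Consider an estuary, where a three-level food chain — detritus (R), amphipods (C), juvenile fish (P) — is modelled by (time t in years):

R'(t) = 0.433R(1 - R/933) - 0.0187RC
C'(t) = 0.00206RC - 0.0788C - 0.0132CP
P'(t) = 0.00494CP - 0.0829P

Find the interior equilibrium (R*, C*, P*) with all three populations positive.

R* ≈ 257, C* ≈ 16.8, P* ≈ 34.1

From dP/dt = 0: 0.00494C* = 0.0829, so C* = 16.8.
From dR/dt = 0: 0.433(1 - R*/933) = 0.0187·16.8, giving R* = 933·(1 - 0.725) = 257.
From dC/dt = 0: 0.00206·257 - 0.0788 = 0.0132P*, so P* = 0.45/0.0132 = 34.1.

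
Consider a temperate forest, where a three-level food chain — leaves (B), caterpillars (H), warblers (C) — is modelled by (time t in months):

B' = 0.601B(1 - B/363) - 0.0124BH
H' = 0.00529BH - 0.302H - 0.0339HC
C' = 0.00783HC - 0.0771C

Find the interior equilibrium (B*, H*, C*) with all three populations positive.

From dC/dt = 0: 0.00783H* = 0.0771, so H* = 9.85.
From dB/dt = 0: 0.601(1 - B*/363) = 0.0124·9.85, giving B* = 363·(1 - 0.203) = 289.
From dH/dt = 0: 0.00529·289 - 0.302 = 0.0339C*, so C* = 1.23/0.0339 = 36.2.

B* ≈ 289, H* ≈ 9.85, C* ≈ 36.2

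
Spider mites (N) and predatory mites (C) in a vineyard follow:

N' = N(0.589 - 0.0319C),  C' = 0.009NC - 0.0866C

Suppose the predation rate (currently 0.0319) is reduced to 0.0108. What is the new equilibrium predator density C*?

At the interior fixed point, setting dN/dt = 0 with N > 0 fixes C* = (prey growth rate)/(NC coefficient) — independent of the other coefficients.
With the change, C* = 0.589/0.0108 = 54.5; it rises from 18.5.

C* ≈ 54.5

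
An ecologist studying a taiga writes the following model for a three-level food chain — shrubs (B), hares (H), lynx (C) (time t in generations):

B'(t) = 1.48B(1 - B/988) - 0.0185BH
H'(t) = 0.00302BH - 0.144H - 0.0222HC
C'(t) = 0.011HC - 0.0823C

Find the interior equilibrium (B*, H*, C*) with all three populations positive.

From dC/dt = 0: 0.011H* = 0.0823, so H* = 7.48.
From dB/dt = 0: 1.48(1 - B*/988) = 0.0185·7.48, giving B* = 988·(1 - 0.0935) = 896.
From dH/dt = 0: 0.00302·896 - 0.144 = 0.0222C*, so C* = 2.56/0.0222 = 115.

B* ≈ 896, H* ≈ 7.48, C* ≈ 115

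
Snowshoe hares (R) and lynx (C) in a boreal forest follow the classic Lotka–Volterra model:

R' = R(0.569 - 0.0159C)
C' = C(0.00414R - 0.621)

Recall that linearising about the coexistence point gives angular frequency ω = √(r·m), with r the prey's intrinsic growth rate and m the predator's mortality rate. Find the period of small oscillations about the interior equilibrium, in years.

Here r = 0.569 and m = 0.621, so r·m = 0.353.
ω = √0.353 = 0.594 per year, hence T = 2π/ω ≈ 10.6 years.

T ≈ 10.6 years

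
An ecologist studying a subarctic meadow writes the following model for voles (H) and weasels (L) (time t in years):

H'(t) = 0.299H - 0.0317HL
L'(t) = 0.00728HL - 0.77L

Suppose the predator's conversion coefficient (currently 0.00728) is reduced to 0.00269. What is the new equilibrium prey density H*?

At the interior fixed point, setting dL/dt = 0 with L > 0 fixes H* = (predator death rate)/(HL coefficient) — independent of the other coefficients.
With the change, H* = 0.77/0.00269 = 286; it rises from 106.

H* ≈ 286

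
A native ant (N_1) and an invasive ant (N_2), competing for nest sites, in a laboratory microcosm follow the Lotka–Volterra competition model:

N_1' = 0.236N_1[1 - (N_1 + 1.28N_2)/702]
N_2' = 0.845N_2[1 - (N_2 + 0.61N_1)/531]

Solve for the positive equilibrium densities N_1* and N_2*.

Setting both brackets to zero gives the nullclines N_1 + 1.28N_2 = 702 and 0.61N_1 + N_2 = 531.
Substituting N_2 = 531 - 0.61N_1 into the first: N_1(1 - 1.28·0.61) = 702 - 1.28·531.
So N_1* = 22.3/0.219 = 102, and then N_2* = 531 - 0.61·102 = 469.

N_1* ≈ 102, N_2* ≈ 469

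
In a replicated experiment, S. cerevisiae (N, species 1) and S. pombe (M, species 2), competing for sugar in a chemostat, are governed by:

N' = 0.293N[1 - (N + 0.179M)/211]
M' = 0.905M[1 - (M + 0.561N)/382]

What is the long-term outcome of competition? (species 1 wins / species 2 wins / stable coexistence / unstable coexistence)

stable coexistence

Compare the nullcline intercepts: K1/α12 = 211/0.179 = 1180 > K2 = 382; K2/α21 = 382/0.561 = 681 > K1 = 211.
Since both inequalities hold, each species can invade when rare, so the interior equilibrium is stable.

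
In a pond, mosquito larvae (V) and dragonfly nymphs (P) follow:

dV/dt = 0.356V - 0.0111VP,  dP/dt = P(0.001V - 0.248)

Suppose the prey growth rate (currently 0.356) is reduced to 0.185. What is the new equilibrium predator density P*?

At the interior fixed point, setting dV/dt = 0 with V > 0 fixes P* = (prey growth rate)/(VP coefficient) — independent of the other coefficients.
With the change, P* = 0.185/0.0111 = 16.7; it falls from 32.1.

P* ≈ 16.7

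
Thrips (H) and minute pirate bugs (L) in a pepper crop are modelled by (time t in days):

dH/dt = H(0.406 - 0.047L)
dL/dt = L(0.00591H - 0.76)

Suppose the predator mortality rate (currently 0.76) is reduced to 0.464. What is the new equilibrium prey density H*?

At the interior fixed point, setting dL/dt = 0 with L > 0 fixes H* = (predator death rate)/(HL coefficient) — independent of the other coefficients.
With the change, H* = 0.464/0.00591 = 78.5; it falls from 129.

H* ≈ 78.5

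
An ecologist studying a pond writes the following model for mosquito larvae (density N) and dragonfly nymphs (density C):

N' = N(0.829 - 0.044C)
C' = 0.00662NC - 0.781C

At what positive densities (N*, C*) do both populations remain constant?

N* ≈ 118, C* ≈ 18.8

Set dC/dt = 0 with C > 0: 0.00662N - 0.781 = 0, so N* = 0.781/0.00662 = 118.
Set dN/dt = 0 with N > 0: 0.829 - 0.044C = 0, so C* = 0.829/0.044 = 18.8.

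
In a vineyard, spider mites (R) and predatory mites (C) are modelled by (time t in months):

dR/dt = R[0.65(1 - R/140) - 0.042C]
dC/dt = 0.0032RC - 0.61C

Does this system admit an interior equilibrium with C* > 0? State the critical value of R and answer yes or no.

Threshold R = 191; K < 191, so no, the predator goes extinct.

The predator equation gives dC/dt > 0 only when R > 0.61/0.0032 = 191.
Without the predator, R → K = 140. Since 140 < 191, the predator cannot invade.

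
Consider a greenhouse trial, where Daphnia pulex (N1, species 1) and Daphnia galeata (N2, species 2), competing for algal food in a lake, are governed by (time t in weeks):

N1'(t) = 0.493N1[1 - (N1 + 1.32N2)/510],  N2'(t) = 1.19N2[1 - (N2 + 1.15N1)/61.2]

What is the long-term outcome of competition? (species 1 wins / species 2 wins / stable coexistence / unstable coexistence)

Compare the nullcline intercepts: K1/α12 = 510/1.32 = 386 > K2 = 61.2; K2/α21 = 61.2/1.15 = 53.2 < K1 = 510.
Since the inequalities point opposite ways, species 1 can invade but species 2 cannot.

species 1 excludes species 2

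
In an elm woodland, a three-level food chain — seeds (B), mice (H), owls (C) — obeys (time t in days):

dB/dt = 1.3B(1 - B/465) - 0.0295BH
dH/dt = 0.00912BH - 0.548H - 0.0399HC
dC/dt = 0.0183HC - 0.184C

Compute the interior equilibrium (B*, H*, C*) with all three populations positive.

B* ≈ 359, H* ≈ 10.1, C* ≈ 68.3

From dC/dt = 0: 0.0183H* = 0.184, so H* = 10.1.
From dB/dt = 0: 1.3(1 - B*/465) = 0.0295·10.1, giving B* = 465·(1 - 0.228) = 359.
From dH/dt = 0: 0.00912·359 - 0.548 = 0.0399C*, so C* = 2.73/0.0399 = 68.3.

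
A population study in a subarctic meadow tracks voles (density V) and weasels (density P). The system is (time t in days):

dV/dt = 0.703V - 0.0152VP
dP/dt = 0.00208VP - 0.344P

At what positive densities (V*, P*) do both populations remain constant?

Set dP/dt = 0 with P > 0: 0.00208V - 0.344 = 0, so V* = 0.344/0.00208 = 165.
Set dV/dt = 0 with V > 0: 0.703 - 0.0152P = 0, so P* = 0.703/0.0152 = 46.2.

V* ≈ 165, P* ≈ 46.2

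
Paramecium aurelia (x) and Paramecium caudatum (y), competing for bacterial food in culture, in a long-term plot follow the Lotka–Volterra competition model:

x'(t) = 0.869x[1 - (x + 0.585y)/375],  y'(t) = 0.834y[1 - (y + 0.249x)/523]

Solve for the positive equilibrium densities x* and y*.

Setting both brackets to zero gives the nullclines x + 0.585y = 375 and 0.249x + y = 523.
Substituting y = 523 - 0.249x into the first: x(1 - 0.585·0.249) = 375 - 0.585·523.
So x* = 69/0.854 = 80.8, and then y* = 523 - 0.249·80.8 = 503.

x* ≈ 80.8, y* ≈ 503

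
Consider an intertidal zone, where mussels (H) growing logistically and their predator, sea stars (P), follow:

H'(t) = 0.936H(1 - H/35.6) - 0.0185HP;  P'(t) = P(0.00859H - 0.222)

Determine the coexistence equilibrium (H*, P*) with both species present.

From dP/dt = 0 with P > 0: 0.00859H* = 0.222, so H* = 25.8.
Substitute into dH/dt = 0: 0.936(1 - 25.8/35.6) = 0.0185P*.
The bracket is 0.274, giving P* = 0.257/0.0185 = 13.9.

H* ≈ 25.8, P* ≈ 13.9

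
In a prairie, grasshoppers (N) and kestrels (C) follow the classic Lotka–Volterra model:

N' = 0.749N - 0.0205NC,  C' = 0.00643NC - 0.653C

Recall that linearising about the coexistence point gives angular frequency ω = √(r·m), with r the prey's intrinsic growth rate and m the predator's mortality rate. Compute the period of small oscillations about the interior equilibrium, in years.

Here r = 0.749 and m = 0.653, so r·m = 0.489.
ω = √0.489 = 0.699 per year, hence T = 2π/ω ≈ 8.98 years.

T ≈ 8.98 years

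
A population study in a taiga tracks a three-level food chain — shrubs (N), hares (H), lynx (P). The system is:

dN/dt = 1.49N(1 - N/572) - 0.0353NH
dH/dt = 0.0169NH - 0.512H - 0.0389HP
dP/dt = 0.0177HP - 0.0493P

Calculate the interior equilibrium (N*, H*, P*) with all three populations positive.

N* ≈ 534, H* ≈ 2.79, P* ≈ 219

From dP/dt = 0: 0.0177H* = 0.0493, so H* = 2.79.
From dN/dt = 0: 1.49(1 - N*/572) = 0.0353·2.79, giving N* = 572·(1 - 0.066) = 534.
From dH/dt = 0: 0.0169·534 - 0.512 = 0.0389P*, so P* = 8.52/0.0389 = 219.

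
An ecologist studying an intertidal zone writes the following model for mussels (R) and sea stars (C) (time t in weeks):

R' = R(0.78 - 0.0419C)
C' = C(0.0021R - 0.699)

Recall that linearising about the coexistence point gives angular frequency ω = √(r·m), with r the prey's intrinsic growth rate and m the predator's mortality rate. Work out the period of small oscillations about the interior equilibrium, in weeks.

T ≈ 8.51 weeks

Here r = 0.78 and m = 0.699, so r·m = 0.545.
ω = √0.545 = 0.738 per week, hence T = 2π/ω ≈ 8.51 weeks.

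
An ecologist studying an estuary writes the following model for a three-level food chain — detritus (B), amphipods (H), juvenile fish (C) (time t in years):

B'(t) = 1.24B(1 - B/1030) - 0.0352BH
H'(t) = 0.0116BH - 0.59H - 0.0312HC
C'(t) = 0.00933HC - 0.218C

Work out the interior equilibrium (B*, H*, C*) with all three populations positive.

B* ≈ 347, H* ≈ 23.4, C* ≈ 110

From dC/dt = 0: 0.00933H* = 0.218, so H* = 23.4.
From dB/dt = 0: 1.24(1 - B*/1030) = 0.0352·23.4, giving B* = 1030·(1 - 0.663) = 347.
From dH/dt = 0: 0.0116·347 - 0.59 = 0.0312C*, so C* = 3.43/0.0312 = 110.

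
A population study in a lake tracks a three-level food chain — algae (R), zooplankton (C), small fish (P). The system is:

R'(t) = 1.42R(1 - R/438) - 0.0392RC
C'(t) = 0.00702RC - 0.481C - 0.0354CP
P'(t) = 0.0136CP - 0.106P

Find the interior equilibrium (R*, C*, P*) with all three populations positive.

From dP/dt = 0: 0.0136C* = 0.106, so C* = 7.79.
From dR/dt = 0: 1.42(1 - R*/438) = 0.0392·7.79, giving R* = 438·(1 - 0.215) = 344.
From dC/dt = 0: 0.00702·344 - 0.481 = 0.0354P*, so P* = 1.93/0.0354 = 54.6.

R* ≈ 344, C* ≈ 7.79, P* ≈ 54.6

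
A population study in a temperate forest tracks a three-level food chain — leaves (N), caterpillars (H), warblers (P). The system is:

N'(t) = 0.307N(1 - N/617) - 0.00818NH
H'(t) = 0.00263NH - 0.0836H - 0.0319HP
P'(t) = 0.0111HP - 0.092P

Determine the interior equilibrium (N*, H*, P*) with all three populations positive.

From dP/dt = 0: 0.0111H* = 0.092, so H* = 8.29.
From dN/dt = 0: 0.307(1 - N*/617) = 0.00818·8.29, giving N* = 617·(1 - 0.221) = 481.
From dH/dt = 0: 0.00263·481 - 0.0836 = 0.0319P*, so P* = 1.18/0.0319 = 37.

N* ≈ 481, H* ≈ 8.29, P* ≈ 37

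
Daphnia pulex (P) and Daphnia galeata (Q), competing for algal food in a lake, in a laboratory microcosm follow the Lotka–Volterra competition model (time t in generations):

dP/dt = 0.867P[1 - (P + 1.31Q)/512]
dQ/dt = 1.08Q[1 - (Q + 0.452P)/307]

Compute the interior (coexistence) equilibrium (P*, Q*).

Setting both brackets to zero gives the nullclines P + 1.31Q = 512 and 0.452P + Q = 307.
Substituting Q = 307 - 0.452P into the first: P(1 - 1.31·0.452) = 512 - 1.31·307.
So P* = 110/0.408 = 269, and then Q* = 307 - 0.452·269 = 185.

P* ≈ 269, Q* ≈ 185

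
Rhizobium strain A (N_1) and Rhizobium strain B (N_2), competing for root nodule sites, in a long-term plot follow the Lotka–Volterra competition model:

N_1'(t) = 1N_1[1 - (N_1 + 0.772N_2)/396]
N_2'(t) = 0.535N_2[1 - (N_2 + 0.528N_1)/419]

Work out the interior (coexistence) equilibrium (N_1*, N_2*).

Setting both brackets to zero gives the nullclines N_1 + 0.772N_2 = 396 and 0.528N_1 + N_2 = 419.
Substituting N_2 = 419 - 0.528N_1 into the first: N_1(1 - 0.772·0.528) = 396 - 0.772·419.
So N_1* = 72.5/0.592 = 122, and then N_2* = 419 - 0.528·122 = 354.

N_1* ≈ 122, N_2* ≈ 354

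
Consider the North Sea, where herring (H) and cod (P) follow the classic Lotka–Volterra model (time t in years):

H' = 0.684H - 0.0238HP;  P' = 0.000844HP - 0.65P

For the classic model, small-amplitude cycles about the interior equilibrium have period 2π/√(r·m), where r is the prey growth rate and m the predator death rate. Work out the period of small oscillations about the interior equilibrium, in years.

Here r = 0.684 and m = 0.65, so r·m = 0.445.
ω = √0.445 = 0.667 per year, hence T = 2π/ω ≈ 9.42 years.

T ≈ 9.42 years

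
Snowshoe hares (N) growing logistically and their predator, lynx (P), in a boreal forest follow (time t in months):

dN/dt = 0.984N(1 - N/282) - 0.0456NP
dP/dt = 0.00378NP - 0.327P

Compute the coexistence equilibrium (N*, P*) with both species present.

N* ≈ 86.5, P* ≈ 15

From dP/dt = 0 with P > 0: 0.00378N* = 0.327, so N* = 86.5.
Substitute into dN/dt = 0: 0.984(1 - 86.5/282) = 0.0456P*.
The bracket is 0.693, giving P* = 0.682/0.0456 = 15.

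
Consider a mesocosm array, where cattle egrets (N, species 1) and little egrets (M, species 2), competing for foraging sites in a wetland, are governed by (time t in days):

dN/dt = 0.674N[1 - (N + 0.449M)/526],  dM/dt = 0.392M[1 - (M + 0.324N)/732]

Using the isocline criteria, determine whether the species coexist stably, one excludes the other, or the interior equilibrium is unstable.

Compare the nullcline intercepts: K1/α12 = 526/0.449 = 1170 > K2 = 732; K2/α21 = 732/0.324 = 2260 > K1 = 526.
Since both inequalities hold, each species can invade when rare, so the interior equilibrium is stable.

stable coexistence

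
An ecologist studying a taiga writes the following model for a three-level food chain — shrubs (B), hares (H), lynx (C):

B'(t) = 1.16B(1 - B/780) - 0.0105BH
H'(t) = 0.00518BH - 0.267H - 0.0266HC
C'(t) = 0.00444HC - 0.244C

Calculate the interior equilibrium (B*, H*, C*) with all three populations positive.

B* ≈ 392, H* ≈ 55, C* ≈ 66.3

From dC/dt = 0: 0.00444H* = 0.244, so H* = 55.
From dB/dt = 0: 1.16(1 - B*/780) = 0.0105·55, giving B* = 780·(1 - 0.497) = 392.
From dH/dt = 0: 0.00518·392 - 0.267 = 0.0266C*, so C* = 1.76/0.0266 = 66.3.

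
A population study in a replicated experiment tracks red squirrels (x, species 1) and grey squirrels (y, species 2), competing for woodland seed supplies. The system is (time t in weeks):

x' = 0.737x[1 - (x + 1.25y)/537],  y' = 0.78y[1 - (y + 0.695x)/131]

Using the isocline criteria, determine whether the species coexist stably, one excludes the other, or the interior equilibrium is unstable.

Compare the nullcline intercepts: K1/α12 = 537/1.25 = 430 > K2 = 131; K2/α21 = 131/0.695 = 188 < K1 = 537.
Since the inequalities point opposite ways, species 1 can invade but species 2 cannot.

species 1 excludes species 2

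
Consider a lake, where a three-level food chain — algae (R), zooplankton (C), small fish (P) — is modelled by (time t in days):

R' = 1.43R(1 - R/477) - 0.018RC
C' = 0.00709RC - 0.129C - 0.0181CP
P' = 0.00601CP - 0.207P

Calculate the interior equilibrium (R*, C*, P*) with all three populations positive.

From dP/dt = 0: 0.00601C* = 0.207, so C* = 34.4.
From dR/dt = 0: 1.43(1 - R*/477) = 0.018·34.4, giving R* = 477·(1 - 0.434) = 270.
From dC/dt = 0: 0.00709·270 - 0.129 = 0.0181P*, so P* = 1.79/0.0181 = 98.7.

R* ≈ 270, C* ≈ 34.4, P* ≈ 98.7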